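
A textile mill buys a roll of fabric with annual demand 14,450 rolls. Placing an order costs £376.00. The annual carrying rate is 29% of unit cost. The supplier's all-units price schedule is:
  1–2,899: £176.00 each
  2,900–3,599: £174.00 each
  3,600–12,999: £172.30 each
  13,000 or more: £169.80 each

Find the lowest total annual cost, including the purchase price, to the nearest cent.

TC* ≈ £2,566,750.39

Holding cost per unit per year at price C is H = 0.29·C.
Candidates are each tier's EOQ (if it falls in that tier) and each price-break quantity.
EOQ at £176.00 = 461.4 (feasible in tier 1): TC = 14,450×£176.00 + (14,450/461.4)×376 + (461.4/2)×0.29×£176.00 = £2,566,750.39.
EOQ at £174.00 = 464.1 < 2900, so use break Q=2900: TC = 14,450×£174.00 + (14,450/2900.0)×376 + (2900.0/2)×0.29×£174.00 = £2,589,340.52.
EOQ at £172.30 = 466.3 < 3600, so use break Q=3600: TC = 14,450×£172.30 + (14,450/3600.0)×376 + (3600.0/2)×0.29×£172.30 = £2,581,184.82.
EOQ at £169.80 = 469.8 < 13000, so use break Q=13000: TC = 14,450×£169.80 + (14,450/13000.0)×376 + (13000.0/2)×0.29×£169.80 = £2,774,100.94.
Lowest total cost among the candidates is at Q = 461.4.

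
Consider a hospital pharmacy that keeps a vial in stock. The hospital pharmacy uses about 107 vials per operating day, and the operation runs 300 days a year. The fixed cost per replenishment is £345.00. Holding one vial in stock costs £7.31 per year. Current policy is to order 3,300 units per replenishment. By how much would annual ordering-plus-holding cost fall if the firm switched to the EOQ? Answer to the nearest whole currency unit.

Annual demand D = 107 × 300 = 32,100.
EOQ = √(2DS/H) = √(2 × 32,100 × 345 / 7.31) ≈ 1740.68.
Cost at Q* = (D/Q*)S + (Q*/2)H = √(2DSH) ≈ £12,724.35.
Cost at Q = 3,300: (32,100/3,300)×345 + (3,300/2)×7.31 = £3,355.91 + £12,061.50 = £15,417.41.
Excess = £15,417.41 − £12,724.35 = £2,693.05.

Extra cost ≈ £2,693 per year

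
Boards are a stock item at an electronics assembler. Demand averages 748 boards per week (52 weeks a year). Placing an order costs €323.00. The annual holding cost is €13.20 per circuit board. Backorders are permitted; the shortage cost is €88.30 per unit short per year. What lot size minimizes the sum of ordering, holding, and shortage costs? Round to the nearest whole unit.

Annual demand D = 748 × 52 = 38,896.
With planned backorders, Q* = √(2DS/H) · √((H+B)/B).
√(2DS/H) = √(2 × 38,896 × 323 / 13.2) = 1379.691.
√((H+B)/B) = √((13.2+88.3)/88.3) = 1.0721.
Q* ≈ 1479.226.

Q* ≈ 1,479 boards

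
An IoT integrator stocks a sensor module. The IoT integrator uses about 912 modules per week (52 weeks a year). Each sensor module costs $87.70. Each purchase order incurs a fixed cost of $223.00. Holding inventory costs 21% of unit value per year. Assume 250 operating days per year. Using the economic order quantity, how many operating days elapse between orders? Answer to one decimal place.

T ≈ 5.6 days

Annual demand D = 912 × 52 = 47,424.
Holding cost H = 0.21 × $87.70 = $18.4170 per unit per year.
EOQ = √(2DS/H) = √(2 × 47,424 × 223 / 18.417) ≈ 1071.66.
Cycle time = Q*/D × 250 = 1071.66 / 47,424 × 250 ≈ 5.649 days.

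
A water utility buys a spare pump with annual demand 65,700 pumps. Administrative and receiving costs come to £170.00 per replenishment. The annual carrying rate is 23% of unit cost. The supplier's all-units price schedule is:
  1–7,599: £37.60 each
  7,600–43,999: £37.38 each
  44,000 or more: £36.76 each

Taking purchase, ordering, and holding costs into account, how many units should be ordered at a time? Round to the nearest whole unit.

Q* ≈ 1,607 pumps

Holding cost per unit per year at price C is H = 0.23·C.
Candidates are each tier's EOQ (if it falls in that tier) and each price-break quantity.
EOQ at £37.60 = 1607.2 (feasible in tier 1): TC = 65,700×£37.60 + (65,700/1607.2)×170 + (1607.2/2)×0.23×£37.60 = £2,484,218.89.
EOQ at £37.38 = 1611.9 < 7600, so use break Q=7600: TC = 65,700×£37.38 + (65,700/7600.0)×170 + (7600.0/2)×0.23×£37.38 = £2,490,005.73.
EOQ at £36.76 = 1625.4 < 44000, so use break Q=44000: TC = 65,700×£36.76 + (65,700/44000.0)×170 + (44000.0/2)×0.23×£36.76 = £2,601,391.44.
Lowest total cost is £2,484,218.89 at Q = 1607.2.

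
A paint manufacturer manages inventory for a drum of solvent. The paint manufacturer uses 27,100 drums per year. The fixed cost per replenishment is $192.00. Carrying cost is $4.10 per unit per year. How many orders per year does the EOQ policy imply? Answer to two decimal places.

N ≈ 17.01 orders per year

EOQ = √(2DS/H) = √(2 × 27,100 × 192 / 4.1) ≈ 1593.16.
Orders per year = D / Q* = 27,100 / 1593.16 ≈ 17.010.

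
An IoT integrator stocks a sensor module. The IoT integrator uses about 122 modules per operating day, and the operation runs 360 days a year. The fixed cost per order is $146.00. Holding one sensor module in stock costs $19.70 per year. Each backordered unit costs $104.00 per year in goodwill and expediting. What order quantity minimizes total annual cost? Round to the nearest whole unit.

Annual demand D = 122 × 360 = 43,920.
With planned backorders, Q* = √(2DS/H) · √((H+B)/B).
√(2DS/H) = √(2 × 43,920 × 146 / 19.7) = 806.844.
√((H+B)/B) = √((19.7+104)/104) = 1.0906.
Q* ≈ 879.949.

Q* ≈ 880 modules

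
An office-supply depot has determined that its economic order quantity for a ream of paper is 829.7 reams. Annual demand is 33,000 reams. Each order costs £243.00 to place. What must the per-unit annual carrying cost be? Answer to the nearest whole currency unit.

H ≈ £23

The basic EOQ model gives Q* = √(2DS/H); rearrange for the unknown.
From Q* = √(2DS/H): H = 2DS / Q*² = 2 × 33,000 × 243 / 829.7² = 23.2974.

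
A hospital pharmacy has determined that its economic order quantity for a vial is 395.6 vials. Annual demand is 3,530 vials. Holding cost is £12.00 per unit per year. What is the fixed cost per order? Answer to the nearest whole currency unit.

S ≈ £266

Invert the EOQ relation Q*² = 2DS/H.
From Q* = √(2DS/H): S = Q*²H / (2D) = 395.6² × 12 / (2 × 3,530) = 266.0046.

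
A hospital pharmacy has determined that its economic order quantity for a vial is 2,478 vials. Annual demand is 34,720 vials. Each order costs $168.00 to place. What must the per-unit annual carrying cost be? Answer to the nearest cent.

Invert the EOQ relation Q*² = 2DS/H.
From Q* = √(2DS/H): H = 2DS / Q*² = 2 × 34,720 × 168 / 2,478² = 1.8998.

H ≈ $1.90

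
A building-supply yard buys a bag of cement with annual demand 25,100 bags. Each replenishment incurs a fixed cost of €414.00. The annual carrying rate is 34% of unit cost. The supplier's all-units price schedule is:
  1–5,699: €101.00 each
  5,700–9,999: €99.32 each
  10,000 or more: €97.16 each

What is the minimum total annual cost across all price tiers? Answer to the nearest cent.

Holding cost per unit per year at price C is H = 0.34·C.
For each price level, check whether its EOQ is feasible; otherwise the best quantity at that price is the breakpoint.
EOQ at €101.00 = 778.0 (feasible in tier 1): TC = 25,100×€101.00 + (25,100/778.0)×414 + (778.0/2)×0.34×€101.00 = €2,561,814.82.
EOQ at €99.32 = 784.5 < 5700, so use break Q=5700: TC = 25,100×€99.32 + (25,100/5700.0)×414 + (5700.0/2)×0.34×€99.32 = €2,590,996.13.
EOQ at €97.16 = 793.2 < 10000, so use break Q=10000: TC = 25,100×€97.16 + (25,100/10000.0)×414 + (10000.0/2)×0.34×€97.16 = €2,604,927.14.
Lowest total cost among the candidates is at Q = 778.0.

TC* ≈ €2,561,814.82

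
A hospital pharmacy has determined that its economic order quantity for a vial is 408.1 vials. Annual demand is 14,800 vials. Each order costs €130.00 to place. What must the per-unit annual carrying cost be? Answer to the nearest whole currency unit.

Squaring Q* = √(2DS/H) gives Q*² = 2DS/H.
From Q* = √(2DS/H): H = 2DS / Q*² = 2 × 14,800 × 130 / 408.1² = 23.1048.

H ≈ €23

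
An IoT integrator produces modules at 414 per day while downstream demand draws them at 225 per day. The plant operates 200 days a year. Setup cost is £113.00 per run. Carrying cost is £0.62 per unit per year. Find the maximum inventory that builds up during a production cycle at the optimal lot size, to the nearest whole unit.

Annual demand D = 225 × 200 = 45,000.
Production build-up factor (1 − d/p) = 1 − 225/414 = 0.4565.
Q* = √(2DS / (H(1 − d/p))) = √(2 × 45,000 × 113 / (0.62 × 0.4565)).
= √(10,170,000 / 0.283) ≈ 5994.237.
Maximum inventory = Q*(1 − d/p) = 5994.237 × 0.4565 ≈ 2736.499.

I_max ≈ 2,736 modules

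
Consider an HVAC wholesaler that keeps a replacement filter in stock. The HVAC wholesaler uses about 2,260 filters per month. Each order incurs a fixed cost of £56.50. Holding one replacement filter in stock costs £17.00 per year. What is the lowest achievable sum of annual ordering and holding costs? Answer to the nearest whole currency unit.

Annual demand D = 2,260 × 12 = 27,120.
Q* = √(2DS/H) = √(2 × 27,120 × 56.5 / 17) ≈ 424.58.
At the optimum the two cost components are equal, so total cost = 2·(Q*/2)H = Q*·H.
Minimum total = √(2DSH) = √(2 × 27,120 × 56.5 × 17) ≈ 7217.861.

TC* ≈ £7,218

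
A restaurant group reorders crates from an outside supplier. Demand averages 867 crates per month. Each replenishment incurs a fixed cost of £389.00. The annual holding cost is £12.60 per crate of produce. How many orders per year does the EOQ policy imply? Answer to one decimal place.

Annual demand D = 867 × 12 = 10,404.
The optimal lot size = √(2DS/H) = √(2 × 10,404 × 389 / 12.6) ≈ 801.50.
Orders per year = D / Q* = 10,404 / 801.50 ≈ 12.981.

N ≈ 13.0 orders per year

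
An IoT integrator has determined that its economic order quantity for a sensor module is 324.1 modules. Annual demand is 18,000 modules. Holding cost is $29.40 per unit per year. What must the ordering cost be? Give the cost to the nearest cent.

S ≈ $85.78

Squaring Q* = √(2DS/H) gives Q*² = 2DS/H.
From Q* = √(2DS/H): S = Q*²H / (2D) = 324.1² × 29.4 / (2 × 18,000) = 85.7833.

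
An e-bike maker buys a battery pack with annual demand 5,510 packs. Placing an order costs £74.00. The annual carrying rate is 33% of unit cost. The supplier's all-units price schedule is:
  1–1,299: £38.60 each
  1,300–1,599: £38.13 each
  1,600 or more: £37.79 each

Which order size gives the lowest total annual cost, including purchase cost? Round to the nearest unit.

Holding cost per unit per year at price C is H = 0.33·C.
Candidates are each tier's EOQ (if it falls in that tier) and each price-break quantity.
EOQ at £38.60 = 253.0 (feasible in tier 1): TC = 5,510×£38.60 + (5,510/253.0)×74 + (253.0/2)×0.33×£38.60 = £215,908.98.
EOQ at £38.13 = 254.6 < 1300, so use break Q=1300: TC = 5,510×£38.13 + (5,510/1300.0)×74 + (1300.0/2)×0.33×£38.13 = £218,588.83.
EOQ at £37.79 = 255.7 < 1600, so use break Q=1600: TC = 5,510×£37.79 + (5,510/1600.0)×74 + (1600.0/2)×0.33×£37.79 = £218,454.30.
Lowest total cost is £215,908.98 at Q = 253.0.

Q* ≈ 253 packs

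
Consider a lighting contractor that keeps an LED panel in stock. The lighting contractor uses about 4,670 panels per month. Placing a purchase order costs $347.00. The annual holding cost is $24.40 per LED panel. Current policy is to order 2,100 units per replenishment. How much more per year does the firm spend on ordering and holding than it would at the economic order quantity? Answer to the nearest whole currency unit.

Extra cost ≈ $4,075 per year

Annual demand D = 4,670 × 12 = 56,040.
EOQ = √(2DS/H) = √(2 × 56,040 × 347 / 24.4) ≈ 1262.51.
Cost at Q* = (D/Q*)S + (Q*/2)H = √(2DSH) ≈ $30,805.18.
Cost at Q = 2,100: (56,040/2,100)×347 + (2,100/2)×24.4 = $9,259.94 + $25,620.00 = $34,879.94.
Excess = $34,879.94 − $30,805.18 = $4,074.77.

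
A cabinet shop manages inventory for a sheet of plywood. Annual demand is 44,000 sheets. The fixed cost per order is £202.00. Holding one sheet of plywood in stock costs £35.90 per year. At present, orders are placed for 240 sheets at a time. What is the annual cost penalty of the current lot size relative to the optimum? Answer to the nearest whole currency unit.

EOQ = √(2DS/H) = √(2 × 44,000 × 202 / 35.9) ≈ 703.67.
Cost at Q* = (D/Q*)S + (Q*/2)H = √(2DSH) ≈ £25,261.80.
Cost at Q = 240: (44,000/240)×202 + (240/2)×35.9 = £37,033.33 + £4,308.00 = £41,341.33.
Excess = £41,341.33 − £25,261.80 = £16,079.54.

Extra cost ≈ £16,080 per year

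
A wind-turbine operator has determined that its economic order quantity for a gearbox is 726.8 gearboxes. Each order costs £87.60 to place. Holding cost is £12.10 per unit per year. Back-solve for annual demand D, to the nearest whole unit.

D ≈ 36,482 gearboxes per year

Squaring Q* = √(2DS/H) gives Q*² = 2DS/H.
From Q* = √(2DS/H): D = Q*²H / (2S) = 726.8² × 12.1 / (2 × 87.6) = 36482.207.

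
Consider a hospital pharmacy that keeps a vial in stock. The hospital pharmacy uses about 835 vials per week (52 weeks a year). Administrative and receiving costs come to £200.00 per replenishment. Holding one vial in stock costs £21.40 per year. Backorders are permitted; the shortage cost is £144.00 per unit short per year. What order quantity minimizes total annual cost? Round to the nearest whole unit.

Q* ≈ 966 vials

Annual demand D = 835 × 52 = 43,420.
With planned backorders, Q* = √(2DS/H) · √((H+B)/B).
√(2DS/H) = √(2 × 43,420 × 200 / 21.4) = 900.882.
√((H+B)/B) = √((21.4+144)/144) = 1.0717.
Q* ≈ 965.505.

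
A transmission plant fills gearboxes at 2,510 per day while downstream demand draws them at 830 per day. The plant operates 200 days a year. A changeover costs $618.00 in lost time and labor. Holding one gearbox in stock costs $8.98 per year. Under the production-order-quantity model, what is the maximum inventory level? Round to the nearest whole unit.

Annual demand D = 830 × 200 = 166,000.
Production build-up factor (1 − d/p) = 1 − 830/2,510 = 0.6693.
Q* = √(2DS / (H(1 − d/p))) = √(2 × 166,000 × 618 / (8.98 × 0.6693)).
= √(205,176,000 / 6.0105) ≈ 5842.616.
Maximum inventory = Q*(1 − d/p) = 5842.616 × 0.6693 ≈ 3910.595.

I_max ≈ 3,911 gearboxes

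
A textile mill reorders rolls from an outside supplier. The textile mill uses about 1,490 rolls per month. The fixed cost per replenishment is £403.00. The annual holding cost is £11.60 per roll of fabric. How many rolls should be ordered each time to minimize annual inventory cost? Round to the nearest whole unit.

Q* ≈ 1,115 rolls

Annual demand D = 1,490 × 12 = 17,880.
EOQ = √(2DS / H) = √(2 × 17,880 × 403 / 11.6).
= √(14,411,280 / 11.6) = √1,242,351.7241 ≈ 1114.608.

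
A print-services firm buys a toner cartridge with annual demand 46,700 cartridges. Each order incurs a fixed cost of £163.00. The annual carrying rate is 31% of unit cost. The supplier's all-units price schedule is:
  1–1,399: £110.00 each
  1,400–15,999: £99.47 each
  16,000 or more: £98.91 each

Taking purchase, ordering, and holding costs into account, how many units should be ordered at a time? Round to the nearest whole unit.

Holding cost per unit per year at price C is H = 0.31·C.
Candidates are each tier's EOQ (if it falls in that tier) and each price-break quantity.
EOQ at £110.00 = 668.2 (feasible in tier 1): TC = 46,700×£110.00 + (46,700/668.2)×163 + (668.2/2)×0.31×£110.00 = £5,159,784.76.
EOQ at £99.47 = 702.7 < 1400, so use break Q=1400: TC = 46,700×£99.47 + (46,700/1400.0)×163 + (1400.0/2)×0.31×£99.47 = £4,672,271.20.
EOQ at £98.91 = 704.6 < 16000, so use break Q=16000: TC = 46,700×£98.91 + (46,700/16000.0)×163 + (16000.0/2)×0.31×£98.91 = £4,864,869.56.
Lowest total cost is £4,672,271.20 at Q = 1400.0.

Q* ≈ 1,400 cartridges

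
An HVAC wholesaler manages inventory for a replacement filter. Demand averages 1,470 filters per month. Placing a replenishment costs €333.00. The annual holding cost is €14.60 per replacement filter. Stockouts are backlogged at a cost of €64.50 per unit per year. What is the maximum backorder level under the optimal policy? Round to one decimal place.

Annual demand D = 1,470 × 12 = 17,640.
With planned backorders, Q* = √(2DS/H) · √((H+B)/B).
√(2DS/H) = √(2 × 17,640 × 333 / 14.6) = 897.036.
√((H+B)/B) = √((14.6+64.5)/64.5) = 1.1074.
Q* ≈ 993.387.
S* = Q* · H/(H+B) = 993.387 × 14.6/79.1 ≈ 183.356.

S* ≈ 183.4 filters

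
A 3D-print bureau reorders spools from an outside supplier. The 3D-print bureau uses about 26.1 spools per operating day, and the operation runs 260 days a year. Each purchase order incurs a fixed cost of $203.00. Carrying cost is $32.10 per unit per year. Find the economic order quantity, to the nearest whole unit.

Annual demand D = 26.1 × 260 = 6,786.
EOQ = √(2DS / H) = √(2 × 6,786 × 203 / 32.1).
= √(2,755,116 / 32.1) = √85,829.1589 ≈ 292.966.

Q* ≈ 293 spools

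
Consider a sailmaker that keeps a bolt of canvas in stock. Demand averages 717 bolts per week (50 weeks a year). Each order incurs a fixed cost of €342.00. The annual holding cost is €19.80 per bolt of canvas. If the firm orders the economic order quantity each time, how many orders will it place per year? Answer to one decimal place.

N ≈ 32.2 orders per year

Annual demand D = 717 × 50 = 35,850.
EOQ = √(2DS/H) = √(2 × 35,850 × 342 / 19.8) ≈ 1112.86.
Orders per year = D / Q* = 35,850 / 1112.86 ≈ 32.214.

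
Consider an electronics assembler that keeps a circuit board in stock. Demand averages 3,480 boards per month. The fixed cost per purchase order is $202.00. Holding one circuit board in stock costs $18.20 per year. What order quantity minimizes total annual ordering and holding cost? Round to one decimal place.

Annual demand D = 3,480 × 12 = 41,760.
EOQ = √(2DS / H) = √(2 × 41,760 × 202 / 18.2).
= √(16,871,040 / 18.2) = √926,980.2198 ≈ 962.798.

Q* ≈ 962.8 boards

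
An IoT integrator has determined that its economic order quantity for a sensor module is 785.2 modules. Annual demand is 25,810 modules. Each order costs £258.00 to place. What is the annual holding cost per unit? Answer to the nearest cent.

Squaring Q* = √(2DS/H) gives Q*² = 2DS/H.
From Q* = √(2DS/H): H = 2DS / Q*² = 2 × 25,810 × 258 / 785.2² = 21.6012.

H ≈ £21.60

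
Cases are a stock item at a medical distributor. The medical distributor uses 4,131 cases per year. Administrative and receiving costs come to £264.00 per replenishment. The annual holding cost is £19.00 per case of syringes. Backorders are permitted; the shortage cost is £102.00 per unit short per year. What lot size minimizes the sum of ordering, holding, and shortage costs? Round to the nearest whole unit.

With planned backorders, Q* = √(2DS/H) · √((H+B)/B).
√(2DS/H) = √(2 × 4,131 × 264 / 19) = 338.819.
√((H+B)/B) = √((19+102)/102) = 1.0892.
Q* ≈ 369.029.

Q* ≈ 369 cases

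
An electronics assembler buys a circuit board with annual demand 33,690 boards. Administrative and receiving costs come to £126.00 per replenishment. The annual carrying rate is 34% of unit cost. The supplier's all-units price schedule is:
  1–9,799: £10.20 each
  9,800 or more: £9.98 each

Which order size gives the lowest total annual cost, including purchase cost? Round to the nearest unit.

Q* ≈ 1,565 boards

Holding cost per unit per year at price C is H = 0.34·C.
For each price level, check whether its EOQ is feasible; otherwise the best quantity at that price is the breakpoint.
EOQ at £10.20 = 1564.6 (feasible in tier 1): TC = 33,690×£10.20 + (33,690/1564.6)×126 + (1564.6/2)×0.34×£10.20 = £349,064.13.
EOQ at £9.98 = 1581.8 < 9800, so use break Q=9800: TC = 33,690×£9.98 + (33,690/9800.0)×126 + (9800.0/2)×0.34×£9.98 = £353,286.04.
Lowest total cost is £349,064.13 at Q = 1564.6.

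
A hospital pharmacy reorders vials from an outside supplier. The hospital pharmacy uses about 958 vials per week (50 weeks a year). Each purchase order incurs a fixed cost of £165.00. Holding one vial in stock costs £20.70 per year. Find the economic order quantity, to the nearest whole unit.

Annual demand D = 958 × 50 = 47,900.
EOQ = √(2DS / H) = √(2 × 47,900 × 165 / 20.7).
= √(15,807,000 / 20.7) = √763,623.1884 ≈ 873.855.

Q* ≈ 874 vials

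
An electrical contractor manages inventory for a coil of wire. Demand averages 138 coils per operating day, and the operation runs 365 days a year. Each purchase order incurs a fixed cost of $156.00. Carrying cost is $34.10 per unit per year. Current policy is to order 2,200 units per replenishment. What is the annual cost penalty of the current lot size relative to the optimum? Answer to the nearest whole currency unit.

Annual demand D = 138 × 365 = 50,370.
EOQ = √(2DS/H) = √(2 × 50,370 × 156 / 34.1) ≈ 678.87.
Cost at Q* = (D/Q*)S + (Q*/2)H = √(2DSH) ≈ $23,149.44.
Cost at Q = 2,200: (50,370/2,200)×156 + (2,200/2)×34.1 = $3,571.69 + $37,510.00 = $41,081.69.
Excess = $41,081.69 − $23,149.44 = $17,932.25.

Extra cost ≈ $17,932 per year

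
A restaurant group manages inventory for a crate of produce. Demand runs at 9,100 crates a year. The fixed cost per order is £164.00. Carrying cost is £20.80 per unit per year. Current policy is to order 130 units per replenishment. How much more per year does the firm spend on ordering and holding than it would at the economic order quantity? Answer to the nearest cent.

Extra cost ≈ £4,952.67 per year

EOQ = √(2DS/H) = √(2 × 9,100 × 164 / 20.8) ≈ 378.81.
Cost at Q* = (D/Q*)S + (Q*/2)H = √(2DSH) ≈ £7,879.33.
Cost at Q = 130: (9,100/130)×164 + (130/2)×20.8 = £11,480.00 + £1,352.00 = £12,832.00.
Excess = £12,832.00 − £7,879.33 = £4,952.67.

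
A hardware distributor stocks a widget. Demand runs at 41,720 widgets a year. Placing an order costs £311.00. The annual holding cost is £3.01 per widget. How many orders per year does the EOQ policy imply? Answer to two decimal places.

Q* = √(2DS/H) = √(2 × 41,720 × 311 / 3.01) ≈ 2936.19.
Orders per year = D / Q* = 41,720 / 2936.19 ≈ 14.209.

N ≈ 14.21 orders per year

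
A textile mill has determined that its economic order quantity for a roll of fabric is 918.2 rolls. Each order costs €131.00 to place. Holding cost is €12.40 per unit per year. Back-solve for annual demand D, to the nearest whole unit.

D ≈ 39,902 rolls per year

The basic EOQ model gives Q* = √(2DS/H); rearrange for the unknown.
From Q* = √(2DS/H): D = Q*²H / (2S) = 918.2² × 12.4 / (2 × 131) = 39902.028.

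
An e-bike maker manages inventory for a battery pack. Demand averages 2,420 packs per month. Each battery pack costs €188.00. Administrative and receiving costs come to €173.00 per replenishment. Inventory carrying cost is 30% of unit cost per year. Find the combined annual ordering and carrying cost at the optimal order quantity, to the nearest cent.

TC* ≈ €23,805.42

Annual demand D = 2,420 × 12 = 29,040.
Holding cost H = 0.30 × €188.00 = €56.4000 per unit per year.
EOQ = √(2DS/H) = √(2 × 29,040 × 173 / 56.4) ≈ 422.08.
At the optimum the two cost components are equal, so total cost = 2·(Q*/2)H = Q*·H.
Minimum total = √(2DSH) = √(2 × 29,040 × 173 × 56.4) ≈ 23805.423.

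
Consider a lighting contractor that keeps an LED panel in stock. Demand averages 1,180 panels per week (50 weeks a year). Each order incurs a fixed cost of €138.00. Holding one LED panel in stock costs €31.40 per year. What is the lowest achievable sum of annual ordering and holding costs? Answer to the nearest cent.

TC* ≈ €22,612.33

Annual demand D = 1,180 × 50 = 59,000.
Q* = √(2DS/H) = √(2 × 59,000 × 138 / 31.4) ≈ 720.14.
At Q*, ordering cost (D/Q*)S equals holding cost (Q*/2)H, each = √(DSH/2).
Minimum total = √(2DSH) = √(2 × 59,000 × 138 × 31.4) ≈ 22612.333.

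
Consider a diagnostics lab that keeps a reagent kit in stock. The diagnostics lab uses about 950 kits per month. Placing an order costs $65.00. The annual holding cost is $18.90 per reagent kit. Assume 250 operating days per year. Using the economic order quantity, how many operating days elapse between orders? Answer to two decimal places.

T ≈ 6.14 days

Annual demand D = 950 × 12 = 11,400.
EOQ = √(2DS/H) = √(2 × 11,400 × 65 / 18.9) ≈ 280.02.
Cycle time = Q*/D × 250 = 280.02 / 11,400 × 250 ≈ 6.141 days.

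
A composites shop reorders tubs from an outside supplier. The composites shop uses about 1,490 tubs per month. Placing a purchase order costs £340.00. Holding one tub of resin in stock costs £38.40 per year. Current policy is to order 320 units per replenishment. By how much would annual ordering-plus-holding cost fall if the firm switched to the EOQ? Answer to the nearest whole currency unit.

Annual demand D = 1,490 × 12 = 17,880.
EOQ = √(2DS/H) = √(2 × 17,880 × 340 / 38.4) ≈ 562.69.
Cost at Q* = (D/Q*)S + (Q*/2)H = √(2DSH) ≈ £21,607.47.
Cost at Q = 320: (17,880/320)×340 + (320/2)×38.4 = £18,997.50 + £6,144.00 = £25,141.50.
Excess = £25,141.50 − £21,607.47 = £3,534.03.

Extra cost ≈ £3,534 per year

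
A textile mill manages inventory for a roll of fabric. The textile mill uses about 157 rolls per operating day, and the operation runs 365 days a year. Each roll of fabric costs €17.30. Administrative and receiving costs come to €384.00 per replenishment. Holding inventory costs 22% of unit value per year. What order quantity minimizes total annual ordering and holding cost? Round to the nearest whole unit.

Annual demand D = 157 × 365 = 57,305.
Holding cost H = 0.22 × €17.30 = €3.8060 per unit per year.
EOQ = √(2DS / H) = √(2 × 57,305 × 384 / 3.806).
= √(44,010,240 / 3.806) = √11,563,384.1303 ≈ 3400.498.

Q* ≈ 3,400 rolls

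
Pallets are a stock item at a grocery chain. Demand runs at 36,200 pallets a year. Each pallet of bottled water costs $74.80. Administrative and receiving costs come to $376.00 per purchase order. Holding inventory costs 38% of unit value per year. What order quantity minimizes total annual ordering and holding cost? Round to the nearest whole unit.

Q* ≈ 979 pallets

Holding cost H = 0.38 × $74.80 = $28.4240 per unit per year.
EOQ = √(2DS / H) = √(2 × 36,200 × 376 / 28.424).
= √(27,222,400 / 28.424) = √957,725.8655 ≈ 978.635.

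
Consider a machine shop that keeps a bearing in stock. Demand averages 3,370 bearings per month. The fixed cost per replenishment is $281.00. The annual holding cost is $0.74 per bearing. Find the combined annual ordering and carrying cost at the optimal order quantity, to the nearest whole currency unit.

TC* ≈ $4,101

Annual demand D = 3,370 × 12 = 40,440.
The optimal lot size = √(2DS/H) = √(2 × 40,440 × 281 / 0.74) ≈ 5541.89.
At Q*, ordering cost (D/Q*)S equals holding cost (Q*/2)H, each = √(DSH/2).
Minimum total = √(2DSH) = √(2 × 40,440 × 281 × 0.74) ≈ 4100.998.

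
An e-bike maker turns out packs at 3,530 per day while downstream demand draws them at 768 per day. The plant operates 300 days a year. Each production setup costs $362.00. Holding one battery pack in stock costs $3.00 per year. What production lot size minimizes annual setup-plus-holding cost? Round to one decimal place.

Q* ≈ 8,430.0 packs

Annual demand D = 768 × 300 = 230,400.
Production build-up factor (1 − d/p) = 1 − 768/3,530 = 0.7824.
Q* = √(2DS / (H(1 − d/p))) = √(2 × 230,400 × 362 / (3 × 0.7824)).
= √(166,809,600 / 2.3473) ≈ 8429.958.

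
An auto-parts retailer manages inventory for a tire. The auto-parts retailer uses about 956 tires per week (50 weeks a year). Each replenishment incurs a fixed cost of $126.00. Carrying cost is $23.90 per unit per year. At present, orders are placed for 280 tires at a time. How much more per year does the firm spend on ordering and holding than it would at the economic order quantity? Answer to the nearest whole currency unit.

Extra cost ≈ $7,889 per year

Annual demand D = 956 × 50 = 47,800.
EOQ = √(2DS/H) = √(2 × 47,800 × 126 / 23.9) ≈ 709.93.
Cost at Q* = (D/Q*)S + (Q*/2)H = √(2DSH) ≈ $16,967.32.
Cost at Q = 280: (47,800/280)×126 + (280/2)×23.9 = $21,510.00 + $3,346.00 = $24,856.00.
Excess = $24,856.00 − $16,967.32 = $7,888.68.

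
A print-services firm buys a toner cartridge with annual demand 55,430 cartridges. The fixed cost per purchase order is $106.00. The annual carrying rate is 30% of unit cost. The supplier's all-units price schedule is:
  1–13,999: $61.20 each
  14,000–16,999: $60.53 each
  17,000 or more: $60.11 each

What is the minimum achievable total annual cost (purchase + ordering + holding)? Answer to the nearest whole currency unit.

Holding cost per unit per year at price C is H = 0.30·C.
Candidates are each tier's EOQ (if it falls in that tier) and each price-break quantity.
EOQ at $61.20 = 800.0 (feasible in tier 1): TC = 55,430×$61.20 + (55,430/800.0)×106 + (800.0/2)×0.30×$61.20 = $3,407,004.47.
EOQ at $60.53 = 804.4 < 14000, so use break Q=14000: TC = 55,430×$60.53 + (55,430/14000.0)×106 + (14000.0/2)×0.30×$60.53 = $3,482,710.58.
EOQ at $60.11 = 807.2 < 17000, so use break Q=17000: TC = 55,430×$60.11 + (55,430/17000.0)×106 + (17000.0/2)×0.30×$60.11 = $3,485,523.42.
Lowest total cost among the candidates is at Q = 800.0.

TC* ≈ $3,407,004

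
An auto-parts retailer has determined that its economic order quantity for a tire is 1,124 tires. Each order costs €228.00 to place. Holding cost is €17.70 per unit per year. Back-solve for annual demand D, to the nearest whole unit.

D ≈ 49,039 tires per year

Squaring Q* = √(2DS/H) gives Q*² = 2DS/H.
From Q* = √(2DS/H): D = Q*²H / (2S) = 1,124² × 17.7 / (2 × 228) = 49038.937.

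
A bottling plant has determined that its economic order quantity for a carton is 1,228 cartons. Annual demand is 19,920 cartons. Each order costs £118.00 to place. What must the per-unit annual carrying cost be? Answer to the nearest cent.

Invert the EOQ relation Q*² = 2DS/H.
From Q* = √(2DS/H): H = 2DS / Q*² = 2 × 19,920 × 118 / 1,228² = 3.1175.

H ≈ £3.12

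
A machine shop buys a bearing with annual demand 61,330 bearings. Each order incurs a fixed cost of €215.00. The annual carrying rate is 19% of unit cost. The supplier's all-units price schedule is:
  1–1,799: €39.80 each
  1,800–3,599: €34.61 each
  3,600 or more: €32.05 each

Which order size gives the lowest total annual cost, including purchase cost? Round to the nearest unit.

Holding cost per unit per year at price C is H = 0.19·C.
For each price level, check whether its EOQ is feasible; otherwise the best quantity at that price is the breakpoint.
Tier 1 (€39.80): EOQ = 1867.5 exceeds tier's upper bound 1799, so this tier is dominated.
EOQ at €34.61 = 2002.6 (feasible in tier 2): TC = 61,330×€34.61 + (61,330/2002.6)×215 + (2002.6/2)×0.19×€34.61 = €2,135,800.16.
EOQ at €32.05 = 2081.0 < 3600, so use break Q=3600: TC = 61,330×€32.05 + (61,330/3600.0)×215 + (3600.0/2)×0.19×€32.05 = €1,980,250.36.
Lowest total cost is €1,980,250.36 at Q = 3600.0.

Q* ≈ 3,600 bearings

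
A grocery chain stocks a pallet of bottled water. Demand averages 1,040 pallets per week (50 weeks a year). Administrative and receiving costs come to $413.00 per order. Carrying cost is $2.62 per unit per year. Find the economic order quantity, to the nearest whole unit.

Q* ≈ 4,049 pallets

Annual demand D = 1,040 × 50 = 52,000.
EOQ = √(2DS / H) = √(2 × 52,000 × 413 / 2.62).
= √(42,952,000 / 2.62) = √16,393,893.1298 ≈ 4048.937.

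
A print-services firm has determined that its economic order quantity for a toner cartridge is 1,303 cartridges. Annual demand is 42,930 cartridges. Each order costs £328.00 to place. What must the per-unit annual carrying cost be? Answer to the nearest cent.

Squaring Q* = √(2DS/H) gives Q*² = 2DS/H.
From Q* = √(2DS/H): H = 2DS / Q*² = 2 × 42,930 × 328 / 1,303² = 16.5873.

H ≈ £16.59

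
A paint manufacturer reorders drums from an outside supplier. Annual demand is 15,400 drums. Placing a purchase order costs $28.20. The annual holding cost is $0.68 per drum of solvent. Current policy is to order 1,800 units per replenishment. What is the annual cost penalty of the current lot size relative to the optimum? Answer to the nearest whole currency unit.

EOQ = √(2DS/H) = √(2 × 15,400 × 28.2 / 0.68) ≈ 1130.17.
Cost at Q* = (D/Q*)S + (Q*/2)H = √(2DSH) ≈ $768.52.
Cost at Q = 1,800: (15,400/1,800)×28.2 + (1,800/2)×0.68 = $241.27 + $612.00 = $853.27.
Excess = $853.27 − $768.52 = $84.75.

Extra cost ≈ $85 per year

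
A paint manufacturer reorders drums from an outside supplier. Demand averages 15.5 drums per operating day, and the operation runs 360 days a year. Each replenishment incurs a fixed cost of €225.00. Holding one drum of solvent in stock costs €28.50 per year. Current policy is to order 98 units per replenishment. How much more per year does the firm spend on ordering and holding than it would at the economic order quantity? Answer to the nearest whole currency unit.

Annual demand D = 15.5 × 360 = 5,580.
EOQ = √(2DS/H) = √(2 × 5,580 × 225 / 28.5) ≈ 296.83.
Cost at Q* = (D/Q*)S + (Q*/2)H = √(2DSH) ≈ €8,459.52.
Cost at Q = 98: (5,580/98)×225 + (98/2)×28.5 = €12,811.22 + €1,396.50 = €14,207.72.
Excess = €14,207.72 − €8,459.52 = €5,748.20.

Extra cost ≈ €5,748 per year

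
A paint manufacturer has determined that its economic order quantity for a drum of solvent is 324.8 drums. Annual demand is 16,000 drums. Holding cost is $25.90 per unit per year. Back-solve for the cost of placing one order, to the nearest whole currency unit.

Squaring Q* = √(2DS/H) gives Q*² = 2DS/H.
From Q* = √(2DS/H): S = Q*²H / (2D) = 324.8² × 25.9 / (2 × 16,000) = 85.3850.

S ≈ $85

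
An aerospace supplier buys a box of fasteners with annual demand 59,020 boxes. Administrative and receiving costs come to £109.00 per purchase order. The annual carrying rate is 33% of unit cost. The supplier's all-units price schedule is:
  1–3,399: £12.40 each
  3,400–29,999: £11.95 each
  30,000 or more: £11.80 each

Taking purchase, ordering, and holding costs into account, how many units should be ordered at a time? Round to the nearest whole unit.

Q* ≈ 3,400 boxes

Holding cost per unit per year at price C is H = 0.33·C.
Candidates are each tier's EOQ (if it falls in that tier) and each price-break quantity.
EOQ at £12.40 = 1773.2 (feasible in tier 1): TC = 59,020×£12.40 + (59,020/1773.2)×109 + (1773.2/2)×0.33×£12.40 = £739,103.97.
EOQ at £11.95 = 1806.3 < 3400, so use break Q=3400: TC = 59,020×£11.95 + (59,020/3400.0)×109 + (3400.0/2)×0.33×£11.95 = £713,885.06.
EOQ at £11.80 = 1817.7 < 30000, so use break Q=30000: TC = 59,020×£11.80 + (59,020/30000.0)×109 + (30000.0/2)×0.33×£11.80 = £755,060.44.
Lowest total cost is £713,885.06 at Q = 3400.0.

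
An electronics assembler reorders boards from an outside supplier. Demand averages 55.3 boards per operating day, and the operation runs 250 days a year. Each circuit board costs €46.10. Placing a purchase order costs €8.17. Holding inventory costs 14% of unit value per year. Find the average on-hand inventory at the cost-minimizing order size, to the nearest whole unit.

Annual demand D = 55.3 × 250 = 13,825.
Holding cost H = 0.14 × €46.10 = €6.4540 per unit per year.
Q* = √(2DS/H) = √(2 × 13,825 × 8.17 / 6.454) ≈ 187.09.
Average inventory = Q*/2 ≈ 187.09 / 2 = 93.544.

Average inventory ≈ 94 boards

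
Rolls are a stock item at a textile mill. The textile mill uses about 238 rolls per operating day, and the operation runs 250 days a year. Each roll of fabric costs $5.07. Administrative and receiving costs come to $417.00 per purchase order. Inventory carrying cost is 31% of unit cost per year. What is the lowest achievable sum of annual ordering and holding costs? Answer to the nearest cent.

Annual demand D = 238 × 250 = 59,500.
Holding cost H = 0.31 × $5.07 = $1.5717 per unit per year.
EOQ = √(2DS/H) = √(2 × 59,500 × 417 / 1.5717) ≈ 5618.97.
At Q*, ordering cost (D/Q*)S equals holding cost (Q*/2)H, each = √(DSH/2).
Minimum total = √(2DSH) = √(2 × 59,500 × 417 × 1.5717) ≈ 8831.335.

TC* ≈ $8,831.33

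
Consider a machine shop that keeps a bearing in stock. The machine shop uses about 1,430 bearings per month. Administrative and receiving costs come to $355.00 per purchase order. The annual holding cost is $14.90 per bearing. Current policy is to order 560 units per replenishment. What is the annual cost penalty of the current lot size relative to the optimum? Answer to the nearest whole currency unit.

Annual demand D = 1,430 × 12 = 17,160.
EOQ = √(2DS/H) = √(2 × 17,160 × 355 / 14.9) ≈ 904.26.
Cost at Q* = (D/Q*)S + (Q*/2)H = √(2DSH) ≈ $13,473.52.
Cost at Q = 560: (17,160/560)×355 + (560/2)×14.9 = $10,878.21 + $4,172.00 = $15,050.21.
Excess = $15,050.21 − $13,473.52 = $1,576.70.

Extra cost ≈ $1,577 per year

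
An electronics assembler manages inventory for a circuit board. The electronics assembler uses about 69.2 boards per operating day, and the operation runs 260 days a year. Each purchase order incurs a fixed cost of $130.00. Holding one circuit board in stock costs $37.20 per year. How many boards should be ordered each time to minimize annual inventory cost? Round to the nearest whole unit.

Annual demand D = 69.2 × 260 = 17,992.
EOQ = √(2DS / H) = √(2 × 17,992 × 130 / 37.2).
= √(4,677,920 / 37.2) = √125,750.5376 ≈ 354.613.

Q* ≈ 355 boards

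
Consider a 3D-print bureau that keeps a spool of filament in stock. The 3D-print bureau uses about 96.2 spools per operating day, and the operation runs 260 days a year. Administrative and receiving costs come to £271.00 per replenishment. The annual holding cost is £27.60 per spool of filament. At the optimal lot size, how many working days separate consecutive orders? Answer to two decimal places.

Annual demand D = 96.2 × 260 = 25,012.
EOQ = √(2DS/H) = √(2 × 25,012 × 271 / 27.6) ≈ 700.84.
Cycle time = Q*/D × 260 = 700.84 / 25,012 × 260 ≈ 7.285 days.

T ≈ 7.29 days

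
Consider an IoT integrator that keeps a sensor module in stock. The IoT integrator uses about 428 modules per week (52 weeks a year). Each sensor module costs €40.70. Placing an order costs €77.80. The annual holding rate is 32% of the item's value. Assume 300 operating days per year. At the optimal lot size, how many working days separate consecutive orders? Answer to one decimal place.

Annual demand D = 428 × 52 = 22,256.
Holding cost H = 0.32 × €40.70 = €13.0240 per unit per year.
The optimal lot size = √(2DS/H) = √(2 × 22,256 × 77.8 / 13.024) ≈ 515.65.
Cycle time = Q*/D × 300 = 515.65 / 22,256 × 300 ≈ 6.951 days.

T ≈ 7.0 days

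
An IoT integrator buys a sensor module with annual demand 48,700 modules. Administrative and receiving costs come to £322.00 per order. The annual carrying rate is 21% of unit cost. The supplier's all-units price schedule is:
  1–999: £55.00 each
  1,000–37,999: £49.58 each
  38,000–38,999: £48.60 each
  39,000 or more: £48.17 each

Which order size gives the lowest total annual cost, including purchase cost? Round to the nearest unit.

Holding cost per unit per year at price C is H = 0.21·C.
For each price level, check whether its EOQ is feasible; otherwise the best quantity at that price is the breakpoint.
Tier 1 (£55.00): EOQ = 1647.8 exceeds tier's upper bound 999, so this tier is dominated.
EOQ at £49.58 = 1735.6 (feasible in tier 2): TC = 48,700×£49.58 + (48,700/1735.6)×322 + (1735.6/2)×0.21×£49.58 = £2,432,616.51.
EOQ at £48.60 = 1753.0 < 38000, so use break Q=38000: TC = 48,700×£48.60 + (48,700/38000.0)×322 + (38000.0/2)×0.21×£48.60 = £2,561,146.67.
EOQ at £48.17 = 1760.8 < 39000, so use break Q=39000: TC = 48,700×£48.17 + (48,700/39000.0)×322 + (39000.0/2)×0.21×£48.17 = £2,543,537.24.
Lowest total cost is £2,432,616.51 at Q = 1735.6.

Q* ≈ 1,736 modules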